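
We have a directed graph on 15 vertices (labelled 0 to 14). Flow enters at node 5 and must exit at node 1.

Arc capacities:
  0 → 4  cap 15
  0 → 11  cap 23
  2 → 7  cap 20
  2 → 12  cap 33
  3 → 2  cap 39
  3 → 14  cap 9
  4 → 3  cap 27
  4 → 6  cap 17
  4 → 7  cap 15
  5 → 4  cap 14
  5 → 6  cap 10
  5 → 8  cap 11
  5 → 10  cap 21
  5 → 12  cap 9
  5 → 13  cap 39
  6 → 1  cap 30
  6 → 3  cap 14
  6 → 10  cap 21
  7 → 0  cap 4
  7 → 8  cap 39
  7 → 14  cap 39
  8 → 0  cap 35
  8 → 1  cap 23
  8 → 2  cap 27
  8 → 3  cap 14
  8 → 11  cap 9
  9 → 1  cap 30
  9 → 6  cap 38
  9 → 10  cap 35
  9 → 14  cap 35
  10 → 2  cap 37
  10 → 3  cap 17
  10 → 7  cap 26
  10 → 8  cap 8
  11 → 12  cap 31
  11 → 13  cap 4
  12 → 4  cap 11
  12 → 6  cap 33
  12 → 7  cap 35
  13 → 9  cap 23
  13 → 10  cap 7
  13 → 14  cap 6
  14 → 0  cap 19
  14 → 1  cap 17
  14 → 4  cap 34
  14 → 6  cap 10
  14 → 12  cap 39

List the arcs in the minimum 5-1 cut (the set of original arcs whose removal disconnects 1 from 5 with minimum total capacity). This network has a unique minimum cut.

augment #1: 5→6→1 push 10
augment #2: 5→8→1 push 11
augment #3: 5→4→6→1 push 14
augment #4: 5→10→8→1 push 8
augment #5: 5→12→6→1 push 6
augment #6: 5→13→9→1 push 23
augment #7: 5→13→14→1 push 6
augment #8: 5→10→3→14→1 push 9
augment #9: 5→10→7→8→1 push 4
augment #10: 5→12→7→14→1 push 2
max flow = 93; residual-reachable set from 5 gives S-side
cut edges (S→T): {(6,1), (8,1), (13,9), (14,1)} total cap 93

Min-cut arcs: {(6,1), (8,1), (13,9), (14,1)} (total capacity 93)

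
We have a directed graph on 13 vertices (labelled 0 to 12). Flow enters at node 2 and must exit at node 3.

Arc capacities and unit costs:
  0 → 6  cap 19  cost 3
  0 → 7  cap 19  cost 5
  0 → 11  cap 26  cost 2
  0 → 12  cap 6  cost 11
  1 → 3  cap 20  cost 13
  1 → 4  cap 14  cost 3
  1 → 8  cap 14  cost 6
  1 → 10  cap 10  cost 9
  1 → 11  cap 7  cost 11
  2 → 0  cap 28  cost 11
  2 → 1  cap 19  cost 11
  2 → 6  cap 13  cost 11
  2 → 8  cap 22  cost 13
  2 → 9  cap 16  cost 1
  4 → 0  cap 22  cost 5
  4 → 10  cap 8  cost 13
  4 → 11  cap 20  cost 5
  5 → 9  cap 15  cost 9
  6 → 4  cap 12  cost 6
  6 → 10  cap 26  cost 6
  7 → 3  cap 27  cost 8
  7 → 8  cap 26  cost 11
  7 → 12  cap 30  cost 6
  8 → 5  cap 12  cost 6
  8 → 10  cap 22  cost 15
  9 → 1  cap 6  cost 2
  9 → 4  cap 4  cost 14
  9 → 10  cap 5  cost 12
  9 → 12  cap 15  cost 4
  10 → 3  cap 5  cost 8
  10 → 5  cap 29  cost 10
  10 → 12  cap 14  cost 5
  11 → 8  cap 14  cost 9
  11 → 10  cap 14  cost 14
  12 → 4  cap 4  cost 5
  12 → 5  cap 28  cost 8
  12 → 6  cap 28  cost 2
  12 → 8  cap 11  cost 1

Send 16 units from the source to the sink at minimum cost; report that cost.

Minimum cost for 16 units: 321

shortest-cost path #1: 2→9→1→3 push 6 @ unit cost 16 (adds 96)
shortest-cost path #2: 2→9→10→3 push 5 @ unit cost 21 (adds 105)
shortest-cost path #3: 2→1→3 push 5 @ unit cost 24 (adds 120)
total cost = 321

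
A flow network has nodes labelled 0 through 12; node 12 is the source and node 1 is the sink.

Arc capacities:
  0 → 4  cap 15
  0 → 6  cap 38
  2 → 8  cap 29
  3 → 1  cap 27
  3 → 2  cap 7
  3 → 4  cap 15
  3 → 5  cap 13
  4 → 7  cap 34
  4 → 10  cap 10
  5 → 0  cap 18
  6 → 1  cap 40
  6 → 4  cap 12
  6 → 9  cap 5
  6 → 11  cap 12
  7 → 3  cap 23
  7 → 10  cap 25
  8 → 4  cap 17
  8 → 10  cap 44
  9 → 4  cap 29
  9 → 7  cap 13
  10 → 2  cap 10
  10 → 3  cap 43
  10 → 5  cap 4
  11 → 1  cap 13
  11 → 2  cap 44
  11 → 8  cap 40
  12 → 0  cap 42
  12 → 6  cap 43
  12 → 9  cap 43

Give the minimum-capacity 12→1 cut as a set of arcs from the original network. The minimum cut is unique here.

augment #1: 12→6→1 push 40
augment #2: 12→6→11→1 push 3
augment #3: 12→0→6→11→1 push 9
augment #4: 12→9→7→3→1 push 13
augment #5: 12→0→4→7→3→1 push 10
augment #6: 12→0→4→10→3→1 push 4
max flow = 79; residual-reachable set from 12 gives S-side
cut edges (S→T): {(3,1), (6,1), (6,11)} total cap 79

Min-cut arcs: {(3,1), (6,1), (6,11)} (total capacity 79)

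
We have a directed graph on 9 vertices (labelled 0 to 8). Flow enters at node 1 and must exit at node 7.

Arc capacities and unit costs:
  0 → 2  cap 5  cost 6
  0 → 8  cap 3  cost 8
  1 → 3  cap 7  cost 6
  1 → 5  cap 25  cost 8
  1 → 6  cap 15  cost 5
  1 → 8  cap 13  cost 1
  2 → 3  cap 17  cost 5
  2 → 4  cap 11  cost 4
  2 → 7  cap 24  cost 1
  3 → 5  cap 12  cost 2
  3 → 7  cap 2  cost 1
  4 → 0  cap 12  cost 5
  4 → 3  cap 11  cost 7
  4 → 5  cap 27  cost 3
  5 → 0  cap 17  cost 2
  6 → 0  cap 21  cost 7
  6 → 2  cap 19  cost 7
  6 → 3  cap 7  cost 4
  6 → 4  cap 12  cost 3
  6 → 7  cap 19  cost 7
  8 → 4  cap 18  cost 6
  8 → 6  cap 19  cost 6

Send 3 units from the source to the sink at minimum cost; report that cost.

Minimum cost for 3 units: 26

shortest-cost path #1: 1→3→7 push 2 @ unit cost 7 (adds 14)
shortest-cost path #2: 1→6→7 push 1 @ unit cost 12 (adds 12)
total cost = 26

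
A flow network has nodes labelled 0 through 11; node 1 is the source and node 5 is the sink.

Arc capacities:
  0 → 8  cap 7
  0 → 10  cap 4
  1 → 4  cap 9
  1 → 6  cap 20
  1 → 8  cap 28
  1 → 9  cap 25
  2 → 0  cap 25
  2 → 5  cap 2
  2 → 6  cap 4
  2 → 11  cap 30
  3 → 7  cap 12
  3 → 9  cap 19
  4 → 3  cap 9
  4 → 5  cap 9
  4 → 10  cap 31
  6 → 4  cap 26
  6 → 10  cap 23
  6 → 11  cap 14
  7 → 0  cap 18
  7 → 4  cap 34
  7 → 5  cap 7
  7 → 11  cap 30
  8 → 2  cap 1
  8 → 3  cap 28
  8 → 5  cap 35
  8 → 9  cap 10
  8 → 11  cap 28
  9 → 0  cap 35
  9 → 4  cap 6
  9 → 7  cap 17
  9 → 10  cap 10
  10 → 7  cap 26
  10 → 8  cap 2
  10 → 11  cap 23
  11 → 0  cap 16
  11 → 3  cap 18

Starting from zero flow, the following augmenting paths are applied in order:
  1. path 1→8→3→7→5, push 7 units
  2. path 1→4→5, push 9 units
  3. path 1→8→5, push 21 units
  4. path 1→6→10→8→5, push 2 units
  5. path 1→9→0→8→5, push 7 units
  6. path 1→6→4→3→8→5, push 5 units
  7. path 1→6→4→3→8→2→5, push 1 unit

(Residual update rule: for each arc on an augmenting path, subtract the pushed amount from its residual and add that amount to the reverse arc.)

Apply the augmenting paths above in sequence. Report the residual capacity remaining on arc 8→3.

Residual capacity of (8,3): 27

after path 1 (1→8→3→7→5, push 7): res(8,3)=21
after path 2 (1→4→5, push 9): res(8,3)=21
after path 3 (1→8→5, push 21): res(8,3)=21
after path 4 (1→6→10→8→5, push 2): res(8,3)=21
after path 5 (1→9→0→8→5, push 7): res(8,3)=21
after path 6 (1→6→4→3→8→5, push 5): res(8,3)=26
after path 7 (1→6→4→3→8→2→5, push 1): res(8,3)=27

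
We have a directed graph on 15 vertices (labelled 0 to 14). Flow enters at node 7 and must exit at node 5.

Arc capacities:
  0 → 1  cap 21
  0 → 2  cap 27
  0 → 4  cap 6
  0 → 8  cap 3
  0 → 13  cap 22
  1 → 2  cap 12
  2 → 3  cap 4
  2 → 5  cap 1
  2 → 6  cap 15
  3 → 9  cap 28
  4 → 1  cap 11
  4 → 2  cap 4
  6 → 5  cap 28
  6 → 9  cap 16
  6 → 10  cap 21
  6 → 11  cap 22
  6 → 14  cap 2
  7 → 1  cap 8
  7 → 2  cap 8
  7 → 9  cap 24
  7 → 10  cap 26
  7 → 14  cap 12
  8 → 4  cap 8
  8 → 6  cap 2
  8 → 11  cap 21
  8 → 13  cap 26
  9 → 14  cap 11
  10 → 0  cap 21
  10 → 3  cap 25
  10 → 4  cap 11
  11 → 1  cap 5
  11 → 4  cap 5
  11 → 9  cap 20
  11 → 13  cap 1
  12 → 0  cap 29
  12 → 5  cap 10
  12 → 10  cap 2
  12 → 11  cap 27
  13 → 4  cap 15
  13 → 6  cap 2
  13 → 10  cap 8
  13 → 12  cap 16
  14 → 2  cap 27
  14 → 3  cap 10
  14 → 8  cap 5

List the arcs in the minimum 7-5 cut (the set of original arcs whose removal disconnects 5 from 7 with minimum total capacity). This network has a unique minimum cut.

augment #1: 7→2→5 push 1
augment #2: 7→2→6→5 push 7
augment #3: 7→1→2→6→5 push 8
augment #4: 7→14→8→6→5 push 2
augment #5: 7→10→0→13→6→5 push 2
augment #6: 7→10→0→13→12→5 push 10
max flow = 30; residual-reachable set from 7 gives S-side
cut edges (S→T): {(2,5), (2,6), (8,6), (12,5), (13,6)} total cap 30

Min-cut arcs: {(2,5), (2,6), (8,6), (12,5), (13,6)} (total capacity 30)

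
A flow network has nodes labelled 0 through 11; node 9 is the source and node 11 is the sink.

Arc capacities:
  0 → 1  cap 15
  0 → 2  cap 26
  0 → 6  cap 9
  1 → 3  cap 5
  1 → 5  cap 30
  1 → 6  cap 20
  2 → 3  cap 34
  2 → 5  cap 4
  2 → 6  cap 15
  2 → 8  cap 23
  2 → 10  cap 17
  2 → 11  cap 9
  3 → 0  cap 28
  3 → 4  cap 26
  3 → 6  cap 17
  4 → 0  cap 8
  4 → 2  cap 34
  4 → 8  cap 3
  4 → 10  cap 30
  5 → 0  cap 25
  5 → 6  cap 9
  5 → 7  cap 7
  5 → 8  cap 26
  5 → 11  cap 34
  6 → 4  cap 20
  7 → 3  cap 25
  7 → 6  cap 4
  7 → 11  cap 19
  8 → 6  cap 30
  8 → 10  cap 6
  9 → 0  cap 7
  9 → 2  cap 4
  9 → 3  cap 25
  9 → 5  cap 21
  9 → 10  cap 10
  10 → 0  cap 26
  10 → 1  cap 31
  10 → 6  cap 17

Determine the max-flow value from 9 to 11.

Maximum flow value: 50

augment #1: 9→2→11 bottleneck 4, total now 4
augment #2: 9→5→11 bottleneck 21, total now 25
augment #3: 9→0→2→11 bottleneck 5, total now 30
augment #4: 9→0→1→5→11 bottleneck 2, total now 32
augment #5: 9→10→1→5→11 bottleneck 10, total now 42
augment #6: 9→3→0→1→5→11 bottleneck 1, total now 43
augment #7: 9→3→0→1→5→7→11 bottleneck 7, total now 50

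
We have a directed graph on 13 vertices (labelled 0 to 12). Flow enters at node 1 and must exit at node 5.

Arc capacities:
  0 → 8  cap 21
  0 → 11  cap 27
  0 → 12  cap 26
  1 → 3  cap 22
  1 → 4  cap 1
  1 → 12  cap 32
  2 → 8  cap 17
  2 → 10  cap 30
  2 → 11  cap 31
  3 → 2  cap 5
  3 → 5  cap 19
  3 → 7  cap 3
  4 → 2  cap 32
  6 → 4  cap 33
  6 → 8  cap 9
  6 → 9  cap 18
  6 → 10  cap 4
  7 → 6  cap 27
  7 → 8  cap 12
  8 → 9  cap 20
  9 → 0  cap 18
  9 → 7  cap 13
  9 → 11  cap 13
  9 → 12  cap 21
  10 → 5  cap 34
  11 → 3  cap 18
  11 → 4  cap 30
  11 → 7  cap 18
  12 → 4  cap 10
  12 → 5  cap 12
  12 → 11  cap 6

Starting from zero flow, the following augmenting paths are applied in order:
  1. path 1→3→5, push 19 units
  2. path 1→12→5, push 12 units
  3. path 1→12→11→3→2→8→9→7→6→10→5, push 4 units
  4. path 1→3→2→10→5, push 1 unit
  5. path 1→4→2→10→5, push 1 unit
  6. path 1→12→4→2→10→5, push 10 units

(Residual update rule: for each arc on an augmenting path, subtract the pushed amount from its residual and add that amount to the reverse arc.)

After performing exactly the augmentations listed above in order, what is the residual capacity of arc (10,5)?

after path 1 (1→3→5, push 19): res(10,5)=34
after path 2 (1→12→5, push 12): res(10,5)=34
after path 3 (1→12→11→3→2→8→9→7→6→10→5, push 4): res(10,5)=30
after path 4 (1→3→2→10→5, push 1): res(10,5)=29
after path 5 (1→4→2→10→5, push 1): res(10,5)=28
after path 6 (1→12→4→2→10→5, push 10): res(10,5)=18

Residual capacity of (10,5): 18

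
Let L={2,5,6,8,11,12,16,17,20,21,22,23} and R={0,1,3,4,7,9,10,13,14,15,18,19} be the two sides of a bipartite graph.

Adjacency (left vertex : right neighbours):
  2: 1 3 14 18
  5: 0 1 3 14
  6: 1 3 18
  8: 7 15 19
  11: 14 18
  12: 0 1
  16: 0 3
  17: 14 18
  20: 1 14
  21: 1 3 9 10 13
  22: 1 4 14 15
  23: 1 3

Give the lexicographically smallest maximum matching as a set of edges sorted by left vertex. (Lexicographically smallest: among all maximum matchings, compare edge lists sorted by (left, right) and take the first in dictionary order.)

Lex-smallest maximum matching: {(2,1), (5,0), (6,3), (8,7), (11,14), (17,18), (21,9), (22,4)}

|M| = 8 (so the lex-smallest maximum matching has 8 edges)
process left vertices in ascending order; for each, take the smallest-labelled available neighbour that still permits 8 edges overall, or leave it unmatched if none does
lex-smallest matching: {2-1, 5-0, 6-3, 8-7, 11-14, 17-18, 21-9, 22-4}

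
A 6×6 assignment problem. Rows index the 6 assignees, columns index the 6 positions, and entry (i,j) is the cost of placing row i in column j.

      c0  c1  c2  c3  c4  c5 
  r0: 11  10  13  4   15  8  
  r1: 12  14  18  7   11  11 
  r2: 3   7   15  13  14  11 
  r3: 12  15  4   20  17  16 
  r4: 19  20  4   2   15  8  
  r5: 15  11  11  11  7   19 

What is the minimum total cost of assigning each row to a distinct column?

optimal assignment: row0→col1 (cost 10), row1→col5 (cost 11), row2→col0 (cost 3), row3→col2 (cost 4), row4→col3 (cost 2), row5→col4 (cost 7)
total = 10 + 11 + 3 + 4 + 2 + 7 = 37

Minimum assignment cost: 37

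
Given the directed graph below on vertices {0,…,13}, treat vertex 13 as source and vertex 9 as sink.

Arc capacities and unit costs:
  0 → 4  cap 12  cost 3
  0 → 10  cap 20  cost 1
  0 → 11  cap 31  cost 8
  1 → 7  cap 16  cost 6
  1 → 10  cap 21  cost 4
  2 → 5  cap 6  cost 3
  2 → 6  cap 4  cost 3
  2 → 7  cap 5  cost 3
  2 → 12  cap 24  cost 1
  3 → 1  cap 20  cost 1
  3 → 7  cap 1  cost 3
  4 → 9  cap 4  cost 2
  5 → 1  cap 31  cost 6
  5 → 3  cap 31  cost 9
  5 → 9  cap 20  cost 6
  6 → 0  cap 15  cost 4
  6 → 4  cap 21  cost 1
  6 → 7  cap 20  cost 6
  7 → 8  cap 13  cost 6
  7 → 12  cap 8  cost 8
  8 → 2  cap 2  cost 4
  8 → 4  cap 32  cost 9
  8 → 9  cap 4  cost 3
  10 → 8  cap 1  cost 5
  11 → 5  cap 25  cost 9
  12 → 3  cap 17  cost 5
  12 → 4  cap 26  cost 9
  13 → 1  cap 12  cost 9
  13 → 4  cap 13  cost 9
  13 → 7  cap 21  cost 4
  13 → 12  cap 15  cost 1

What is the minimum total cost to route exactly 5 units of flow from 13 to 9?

Minimum cost for 5 units: 57

shortest-cost path #1: 13→4→9 push 4 @ unit cost 11 (adds 44)
shortest-cost path #2: 13→7→8→9 push 1 @ unit cost 13 (adds 13)
total cost = 57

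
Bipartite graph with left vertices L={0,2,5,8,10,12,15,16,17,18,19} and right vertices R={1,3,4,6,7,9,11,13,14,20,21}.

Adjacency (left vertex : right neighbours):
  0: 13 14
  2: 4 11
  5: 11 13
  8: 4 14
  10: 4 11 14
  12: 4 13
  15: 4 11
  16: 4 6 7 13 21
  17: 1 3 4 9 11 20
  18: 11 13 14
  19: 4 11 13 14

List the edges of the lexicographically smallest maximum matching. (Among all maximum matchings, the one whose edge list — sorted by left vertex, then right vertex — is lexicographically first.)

Lex-smallest maximum matching: {(0,13), (2,4), (5,11), (8,14), (16,6), (17,1)}

|M| = 6 (so the lex-smallest maximum matching has 6 edges)
process left vertices in ascending order; for each, take the smallest-labelled available neighbour that still permits 6 edges overall, or leave it unmatched if none does
lex-smallest matching: {0-13, 2-4, 5-11, 8-14, 16-6, 17-1}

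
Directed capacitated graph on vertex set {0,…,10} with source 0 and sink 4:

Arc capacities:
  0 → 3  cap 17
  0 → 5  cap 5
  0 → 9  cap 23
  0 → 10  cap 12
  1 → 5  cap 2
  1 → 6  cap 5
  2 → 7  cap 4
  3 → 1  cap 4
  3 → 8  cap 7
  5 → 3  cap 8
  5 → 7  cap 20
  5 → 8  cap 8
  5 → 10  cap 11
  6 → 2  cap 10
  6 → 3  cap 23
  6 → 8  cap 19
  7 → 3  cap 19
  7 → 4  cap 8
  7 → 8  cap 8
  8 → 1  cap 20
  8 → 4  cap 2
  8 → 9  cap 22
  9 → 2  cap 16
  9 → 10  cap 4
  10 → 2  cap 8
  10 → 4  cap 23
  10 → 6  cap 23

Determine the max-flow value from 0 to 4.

Maximum flow value: 29

augment #1: 0→10→4 bottleneck 12, total now 12
augment #2: 0→3→8→4 bottleneck 2, total now 14
augment #3: 0→5→7→4 bottleneck 5, total now 19
augment #4: 0→9→10→4 bottleneck 4, total now 23
augment #5: 0→9→2→7→4 bottleneck 3, total now 26
augment #6: 0→3→1→5→10→4 bottleneck 2, total now 28
augment #7: 0→9→2→7→5→10→4 bottleneck 1, total now 29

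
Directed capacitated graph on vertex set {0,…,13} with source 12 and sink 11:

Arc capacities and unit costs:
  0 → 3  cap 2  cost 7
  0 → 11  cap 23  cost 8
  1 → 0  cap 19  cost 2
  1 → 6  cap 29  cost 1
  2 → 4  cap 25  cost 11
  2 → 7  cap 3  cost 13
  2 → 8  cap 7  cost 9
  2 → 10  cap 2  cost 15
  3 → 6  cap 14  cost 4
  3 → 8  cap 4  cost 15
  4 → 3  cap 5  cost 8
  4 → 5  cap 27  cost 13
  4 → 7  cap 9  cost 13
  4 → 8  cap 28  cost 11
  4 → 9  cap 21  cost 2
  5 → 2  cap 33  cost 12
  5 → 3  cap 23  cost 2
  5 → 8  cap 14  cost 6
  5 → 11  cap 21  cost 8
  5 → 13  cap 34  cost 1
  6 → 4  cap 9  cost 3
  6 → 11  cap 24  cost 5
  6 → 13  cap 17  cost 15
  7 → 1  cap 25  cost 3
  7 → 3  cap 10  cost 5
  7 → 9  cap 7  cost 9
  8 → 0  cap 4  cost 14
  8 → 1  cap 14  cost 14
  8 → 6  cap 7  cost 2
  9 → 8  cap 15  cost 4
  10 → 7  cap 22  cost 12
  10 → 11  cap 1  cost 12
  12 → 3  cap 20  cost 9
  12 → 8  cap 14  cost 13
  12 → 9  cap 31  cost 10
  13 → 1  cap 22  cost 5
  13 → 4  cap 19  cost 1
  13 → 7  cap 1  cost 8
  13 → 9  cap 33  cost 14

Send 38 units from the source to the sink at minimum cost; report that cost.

shortest-cost path #1: 12→3→6→11 push 14 @ unit cost 18 (adds 252)
shortest-cost path #2: 12→8→6→11 push 7 @ unit cost 20 (adds 140)
shortest-cost path #3: 12→8→1→6→11 push 3 @ unit cost 33 (adds 99)
shortest-cost path #4: 12→8→0→11 push 4 @ unit cost 35 (adds 140)
shortest-cost path #5: 12→9→8→1→0→11 push 10 @ unit cost 38 (adds 380)
total cost = 1011

Minimum cost for 38 units: 1011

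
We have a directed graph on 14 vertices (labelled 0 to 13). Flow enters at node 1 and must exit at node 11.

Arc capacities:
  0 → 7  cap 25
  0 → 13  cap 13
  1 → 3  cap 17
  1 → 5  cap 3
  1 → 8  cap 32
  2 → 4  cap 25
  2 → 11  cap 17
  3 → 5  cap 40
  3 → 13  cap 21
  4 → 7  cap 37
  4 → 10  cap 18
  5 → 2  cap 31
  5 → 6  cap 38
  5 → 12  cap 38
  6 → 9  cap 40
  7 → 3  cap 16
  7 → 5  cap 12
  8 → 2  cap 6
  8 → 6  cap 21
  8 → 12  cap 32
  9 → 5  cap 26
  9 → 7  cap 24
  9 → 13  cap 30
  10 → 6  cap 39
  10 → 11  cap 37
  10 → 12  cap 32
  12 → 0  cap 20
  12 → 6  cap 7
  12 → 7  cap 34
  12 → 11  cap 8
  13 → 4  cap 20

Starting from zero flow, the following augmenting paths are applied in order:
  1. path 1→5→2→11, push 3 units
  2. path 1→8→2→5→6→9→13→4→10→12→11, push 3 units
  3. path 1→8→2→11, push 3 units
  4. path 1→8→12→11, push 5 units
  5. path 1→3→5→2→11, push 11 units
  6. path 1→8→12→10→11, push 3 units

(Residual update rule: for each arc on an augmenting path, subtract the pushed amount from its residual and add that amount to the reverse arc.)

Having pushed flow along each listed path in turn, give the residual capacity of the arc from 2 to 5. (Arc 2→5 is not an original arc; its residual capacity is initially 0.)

after path 1 (1→5→2→11, push 3): res(2,5)=3
after path 2 (1→8→2→5→6→9→13→4→10→12→11, push 3): res(2,5)=0
after path 3 (1→8→2→11, push 3): res(2,5)=0
after path 4 (1→8→12→11, push 5): res(2,5)=0
after path 5 (1→3→5→2→11, push 11): res(2,5)=11
after path 6 (1→8→12→10→11, push 3): res(2,5)=11

Residual capacity of (2,5): 11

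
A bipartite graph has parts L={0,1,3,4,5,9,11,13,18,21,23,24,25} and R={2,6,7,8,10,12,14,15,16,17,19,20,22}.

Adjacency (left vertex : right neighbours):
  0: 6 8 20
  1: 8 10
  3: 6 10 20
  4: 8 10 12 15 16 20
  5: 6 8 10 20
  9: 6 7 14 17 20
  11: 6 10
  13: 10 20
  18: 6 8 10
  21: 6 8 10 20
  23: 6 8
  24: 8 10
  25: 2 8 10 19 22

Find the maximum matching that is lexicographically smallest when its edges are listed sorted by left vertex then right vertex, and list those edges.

Lex-smallest maximum matching: {(0,6), (1,8), (3,10), (4,12), (5,20), (9,7), (25,2)}

|M| = 7 (so the lex-smallest maximum matching has 7 edges)
process left vertices in ascending order; for each, take the smallest-labelled available neighbour that still permits 7 edges overall, or leave it unmatched if none does
lex-smallest matching: {0-6, 1-8, 3-10, 4-12, 5-20, 9-7, 25-2}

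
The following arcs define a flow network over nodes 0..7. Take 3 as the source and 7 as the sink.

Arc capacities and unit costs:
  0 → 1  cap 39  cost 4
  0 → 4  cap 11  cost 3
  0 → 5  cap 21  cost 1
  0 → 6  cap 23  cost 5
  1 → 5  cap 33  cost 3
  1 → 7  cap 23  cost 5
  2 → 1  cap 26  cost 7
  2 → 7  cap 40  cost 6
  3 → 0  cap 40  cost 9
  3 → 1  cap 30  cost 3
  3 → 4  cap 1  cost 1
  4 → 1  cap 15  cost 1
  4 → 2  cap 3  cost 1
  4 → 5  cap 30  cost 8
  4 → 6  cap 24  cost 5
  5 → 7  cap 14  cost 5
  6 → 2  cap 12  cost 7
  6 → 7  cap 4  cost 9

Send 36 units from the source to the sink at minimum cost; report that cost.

Minimum cost for 36 units: 344

shortest-cost path #1: 3→4→1→7 push 1 @ unit cost 7 (adds 7)
shortest-cost path #2: 3→1→7 push 22 @ unit cost 8 (adds 176)
shortest-cost path #3: 3→1→4→2→7 push 1 @ unit cost 9 (adds 9)
shortest-cost path #4: 3→1→5→7 push 7 @ unit cost 11 (adds 77)
shortest-cost path #5: 3→0→5→7 push 5 @ unit cost 15 (adds 75)
total cost = 344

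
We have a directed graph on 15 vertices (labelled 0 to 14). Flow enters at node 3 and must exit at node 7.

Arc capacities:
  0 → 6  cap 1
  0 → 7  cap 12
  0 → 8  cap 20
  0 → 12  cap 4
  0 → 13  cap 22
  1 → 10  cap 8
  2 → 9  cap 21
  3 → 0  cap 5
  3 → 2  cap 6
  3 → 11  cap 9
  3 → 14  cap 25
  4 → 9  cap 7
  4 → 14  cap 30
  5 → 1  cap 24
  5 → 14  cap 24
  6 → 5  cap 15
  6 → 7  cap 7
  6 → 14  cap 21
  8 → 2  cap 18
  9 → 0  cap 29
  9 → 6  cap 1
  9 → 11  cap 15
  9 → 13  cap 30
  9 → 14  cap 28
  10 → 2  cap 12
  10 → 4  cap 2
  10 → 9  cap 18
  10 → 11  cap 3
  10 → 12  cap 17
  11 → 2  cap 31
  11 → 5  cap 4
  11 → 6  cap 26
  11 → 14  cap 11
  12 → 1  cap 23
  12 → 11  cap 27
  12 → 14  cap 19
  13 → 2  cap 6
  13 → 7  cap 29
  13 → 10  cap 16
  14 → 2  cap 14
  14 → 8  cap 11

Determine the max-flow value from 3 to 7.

augment #1: 3→0→7 bottleneck 5, total now 5
augment #2: 3→11→6→7 bottleneck 7, total now 12
augment #3: 3→2→9→0→7 bottleneck 6, total now 18
augment #4: 3→11→2→9→0→7 bottleneck 1, total now 19
augment #5: 3→11→2→9→13→7 bottleneck 1, total now 20
augment #6: 3→14→2→9→13→7 bottleneck 13, total now 33
augment #7: 3→14→2→11→5→1→10→9→13→7 bottleneck 1, total now 34
augment #8: 3→14→8→2→11→5→1→10→9→13→7 bottleneck 1, total now 35

Maximum flow value: 35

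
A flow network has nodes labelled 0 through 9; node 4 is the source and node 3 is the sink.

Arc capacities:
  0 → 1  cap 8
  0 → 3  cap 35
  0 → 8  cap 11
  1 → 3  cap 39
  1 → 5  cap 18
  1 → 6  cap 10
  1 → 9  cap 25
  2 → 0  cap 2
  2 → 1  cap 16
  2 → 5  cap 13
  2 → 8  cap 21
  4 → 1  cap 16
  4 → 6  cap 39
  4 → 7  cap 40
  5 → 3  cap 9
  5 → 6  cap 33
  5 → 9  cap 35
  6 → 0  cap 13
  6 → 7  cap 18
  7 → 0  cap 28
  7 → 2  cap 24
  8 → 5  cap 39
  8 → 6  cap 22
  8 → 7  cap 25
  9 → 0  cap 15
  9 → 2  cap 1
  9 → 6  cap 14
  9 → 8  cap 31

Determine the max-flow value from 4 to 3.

augment #1: 4→1→3 bottleneck 16, total now 16
augment #2: 4→6→0→3 bottleneck 13, total now 29
augment #3: 4→7→0→3 bottleneck 22, total now 51
augment #4: 4→7→0→1→3 bottleneck 6, total now 57
augment #5: 4→7→2→1→3 bottleneck 12, total now 69
augment #6: 4→6→7→2→1→3 bottleneck 4, total now 73
augment #7: 4→6→7→2→5→3 bottleneck 8, total now 81

Maximum flow value: 81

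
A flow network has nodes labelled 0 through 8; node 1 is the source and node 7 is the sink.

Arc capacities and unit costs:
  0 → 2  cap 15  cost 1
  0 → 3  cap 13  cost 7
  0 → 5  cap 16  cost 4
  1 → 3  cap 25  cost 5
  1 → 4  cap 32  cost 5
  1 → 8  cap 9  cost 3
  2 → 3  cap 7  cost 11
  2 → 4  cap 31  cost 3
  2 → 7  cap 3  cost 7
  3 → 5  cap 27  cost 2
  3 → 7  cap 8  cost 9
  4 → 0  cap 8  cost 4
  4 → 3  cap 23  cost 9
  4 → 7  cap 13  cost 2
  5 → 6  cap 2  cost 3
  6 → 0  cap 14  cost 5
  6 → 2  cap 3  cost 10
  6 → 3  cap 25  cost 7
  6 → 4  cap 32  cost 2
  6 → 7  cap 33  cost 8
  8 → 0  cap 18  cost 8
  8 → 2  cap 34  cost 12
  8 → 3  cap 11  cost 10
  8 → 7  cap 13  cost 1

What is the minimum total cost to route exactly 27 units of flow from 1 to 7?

Minimum cost for 27 units: 197

shortest-cost path #1: 1→8→7 push 9 @ unit cost 4 (adds 36)
shortest-cost path #2: 1→4→7 push 13 @ unit cost 7 (adds 91)
shortest-cost path #3: 1→3→7 push 5 @ unit cost 14 (adds 70)
total cost = 197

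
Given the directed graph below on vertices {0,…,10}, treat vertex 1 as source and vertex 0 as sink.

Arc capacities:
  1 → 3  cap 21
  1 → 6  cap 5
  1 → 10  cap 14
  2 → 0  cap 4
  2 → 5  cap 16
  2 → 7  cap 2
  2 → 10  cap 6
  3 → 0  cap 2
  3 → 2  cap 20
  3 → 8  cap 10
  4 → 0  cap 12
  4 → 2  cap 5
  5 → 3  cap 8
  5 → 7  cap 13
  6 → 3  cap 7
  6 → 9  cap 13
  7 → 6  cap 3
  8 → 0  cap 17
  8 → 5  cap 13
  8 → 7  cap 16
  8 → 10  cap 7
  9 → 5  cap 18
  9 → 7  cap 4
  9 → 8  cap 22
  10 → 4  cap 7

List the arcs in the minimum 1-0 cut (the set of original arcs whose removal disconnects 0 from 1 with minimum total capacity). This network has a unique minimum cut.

Min-cut arcs: {(2,0), (3,0), (8,0), (10,4)} (total capacity 30)

augment #1: 1→3→0 push 2
augment #2: 1→3→2→0 push 4
augment #3: 1→3→8→0 push 10
augment #4: 1→10→4→0 push 7
augment #5: 1→6→9→8→0 push 5
augment #6: 1→3→2→7→6→9→8→0 push 2
max flow = 30; residual-reachable set from 1 gives S-side
cut edges (S→T): {(2,0), (3,0), (8,0), (10,4)} total cap 30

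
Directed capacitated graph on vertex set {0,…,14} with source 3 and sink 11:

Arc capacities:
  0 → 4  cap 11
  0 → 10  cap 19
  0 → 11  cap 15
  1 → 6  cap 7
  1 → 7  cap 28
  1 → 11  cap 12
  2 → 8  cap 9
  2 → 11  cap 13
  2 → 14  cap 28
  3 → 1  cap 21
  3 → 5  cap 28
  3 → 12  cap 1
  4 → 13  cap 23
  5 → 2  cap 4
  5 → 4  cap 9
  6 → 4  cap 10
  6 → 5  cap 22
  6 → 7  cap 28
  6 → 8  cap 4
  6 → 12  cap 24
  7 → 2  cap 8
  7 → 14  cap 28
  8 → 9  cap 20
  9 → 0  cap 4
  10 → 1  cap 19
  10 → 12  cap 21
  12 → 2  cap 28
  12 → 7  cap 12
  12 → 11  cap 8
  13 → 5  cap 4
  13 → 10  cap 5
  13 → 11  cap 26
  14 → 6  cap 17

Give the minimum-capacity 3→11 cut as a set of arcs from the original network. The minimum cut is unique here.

Min-cut arcs: {(3,1), (3,12), (5,2), (5,4)} (total capacity 35)

augment #1: 3→1→11 push 12
augment #2: 3→12→11 push 1
augment #3: 3→5→2→11 push 4
augment #4: 3→1→6→12→11 push 7
augment #5: 3→1→7→2→11 push 2
augment #6: 3→5→4→13→11 push 9
max flow = 35; residual-reachable set from 3 gives S-side
cut edges (S→T): {(3,1), (3,12), (5,2), (5,4)} total cap 35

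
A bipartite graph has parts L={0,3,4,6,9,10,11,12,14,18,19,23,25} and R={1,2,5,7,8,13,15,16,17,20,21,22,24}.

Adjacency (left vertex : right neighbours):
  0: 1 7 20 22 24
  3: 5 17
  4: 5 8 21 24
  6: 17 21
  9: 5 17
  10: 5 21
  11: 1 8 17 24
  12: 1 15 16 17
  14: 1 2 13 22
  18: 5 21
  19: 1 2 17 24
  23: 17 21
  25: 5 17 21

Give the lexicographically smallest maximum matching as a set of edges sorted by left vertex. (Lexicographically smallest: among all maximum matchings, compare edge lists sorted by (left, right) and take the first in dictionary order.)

|M| = 9 (so the lex-smallest maximum matching has 9 edges)
process left vertices in ascending order; for each, take the smallest-labelled available neighbour that still permits 9 edges overall, or leave it unmatched if none does
lex-smallest matching: {0-1, 3-5, 4-8, 6-17, 10-21, 11-24, 12-15, 14-13, 19-2}

Lex-smallest maximum matching: {(0,1), (3,5), (4,8), (6,17), (10,21), (11,24), (12,15), (14,13), (19,2)}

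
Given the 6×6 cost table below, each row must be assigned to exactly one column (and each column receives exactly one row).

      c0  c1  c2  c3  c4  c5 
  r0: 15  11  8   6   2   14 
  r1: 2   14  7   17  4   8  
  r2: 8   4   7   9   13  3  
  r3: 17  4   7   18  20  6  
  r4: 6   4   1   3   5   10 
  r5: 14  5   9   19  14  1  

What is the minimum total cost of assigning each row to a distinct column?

one of 3 optimal assignments: row0→col4 (cost 2), row1→col0 (cost 2), row2→col1 (cost 4), row3→col2 (cost 7), row4→col3 (cost 3), row5→col5 (cost 1)
total = 2 + 2 + 4 + 7 + 3 + 1 = 19

Minimum assignment cost: 19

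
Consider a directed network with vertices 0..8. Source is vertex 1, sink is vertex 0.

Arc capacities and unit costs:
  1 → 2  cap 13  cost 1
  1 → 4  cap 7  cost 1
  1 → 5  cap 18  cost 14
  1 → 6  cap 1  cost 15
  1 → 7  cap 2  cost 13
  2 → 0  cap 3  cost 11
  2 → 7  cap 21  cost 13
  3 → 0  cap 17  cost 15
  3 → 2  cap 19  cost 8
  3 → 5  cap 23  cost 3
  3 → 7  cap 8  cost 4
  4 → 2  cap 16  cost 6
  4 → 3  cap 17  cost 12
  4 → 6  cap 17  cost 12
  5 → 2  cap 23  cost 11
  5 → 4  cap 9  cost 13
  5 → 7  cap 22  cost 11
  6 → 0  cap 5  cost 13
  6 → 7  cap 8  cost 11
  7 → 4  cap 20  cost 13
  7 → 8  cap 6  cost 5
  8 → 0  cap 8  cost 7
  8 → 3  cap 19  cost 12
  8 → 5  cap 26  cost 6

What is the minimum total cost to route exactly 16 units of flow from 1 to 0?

Minimum cost for 16 units: 376

shortest-cost path #1: 1→2→0 push 3 @ unit cost 12 (adds 36)
shortest-cost path #2: 1→7→8→0 push 2 @ unit cost 25 (adds 50)
shortest-cost path #3: 1→4→6→0 push 5 @ unit cost 26 (adds 130)
shortest-cost path #4: 1→2→7→8→0 push 4 @ unit cost 26 (adds 104)
shortest-cost path #5: 1→4→3→0 push 2 @ unit cost 28 (adds 56)
total cost = 376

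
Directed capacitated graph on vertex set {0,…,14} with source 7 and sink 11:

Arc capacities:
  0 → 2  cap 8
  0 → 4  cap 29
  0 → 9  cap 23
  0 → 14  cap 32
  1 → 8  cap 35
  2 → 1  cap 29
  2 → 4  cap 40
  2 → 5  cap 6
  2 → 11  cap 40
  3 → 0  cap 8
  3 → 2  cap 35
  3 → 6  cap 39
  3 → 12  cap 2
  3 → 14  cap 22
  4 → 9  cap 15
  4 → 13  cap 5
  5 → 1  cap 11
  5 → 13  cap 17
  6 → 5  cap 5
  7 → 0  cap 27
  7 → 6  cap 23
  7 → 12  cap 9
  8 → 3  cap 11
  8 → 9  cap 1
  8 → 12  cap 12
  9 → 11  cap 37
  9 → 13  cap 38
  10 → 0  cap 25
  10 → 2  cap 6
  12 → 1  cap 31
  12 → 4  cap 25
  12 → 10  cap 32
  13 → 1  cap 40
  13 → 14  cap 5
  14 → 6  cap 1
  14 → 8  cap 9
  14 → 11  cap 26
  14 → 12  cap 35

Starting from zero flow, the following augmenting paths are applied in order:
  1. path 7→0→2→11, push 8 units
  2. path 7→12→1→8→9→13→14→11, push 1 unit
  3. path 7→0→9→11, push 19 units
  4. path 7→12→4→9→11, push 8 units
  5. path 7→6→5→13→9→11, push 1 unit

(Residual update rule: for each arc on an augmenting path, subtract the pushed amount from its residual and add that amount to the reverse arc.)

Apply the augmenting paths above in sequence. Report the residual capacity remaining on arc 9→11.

after path 1 (7→0→2→11, push 8): res(9,11)=37
after path 2 (7→12→1→8→9→13→14→11, push 1): res(9,11)=37
after path 3 (7→0→9→11, push 19): res(9,11)=18
after path 4 (7→12→4→9→11, push 8): res(9,11)=10
after path 5 (7→6→5→13→9→11, push 1): res(9,11)=9

Residual capacity of (9,11): 9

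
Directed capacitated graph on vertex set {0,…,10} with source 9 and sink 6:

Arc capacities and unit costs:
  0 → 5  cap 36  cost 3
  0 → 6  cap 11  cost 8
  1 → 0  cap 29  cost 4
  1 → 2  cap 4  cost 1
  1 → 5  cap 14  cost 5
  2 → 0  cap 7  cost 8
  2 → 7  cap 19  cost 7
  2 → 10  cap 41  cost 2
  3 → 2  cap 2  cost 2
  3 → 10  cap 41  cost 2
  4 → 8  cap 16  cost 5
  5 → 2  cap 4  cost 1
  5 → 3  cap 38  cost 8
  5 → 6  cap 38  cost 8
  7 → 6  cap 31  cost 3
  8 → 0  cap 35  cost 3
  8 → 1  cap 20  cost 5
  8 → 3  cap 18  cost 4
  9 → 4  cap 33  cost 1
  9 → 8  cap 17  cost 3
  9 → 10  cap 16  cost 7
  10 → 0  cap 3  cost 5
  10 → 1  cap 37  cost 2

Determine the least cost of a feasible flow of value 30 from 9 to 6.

shortest-cost path #1: 9→8→0→6 push 11 @ unit cost 14 (adds 154)
shortest-cost path #2: 9→8→0→5→6 push 6 @ unit cost 17 (adds 102)
shortest-cost path #3: 9→10→1→2→7→6 push 4 @ unit cost 20 (adds 80)
shortest-cost path #4: 9→4→8→0→5→6 push 9 @ unit cost 20 (adds 180)
total cost = 516

Minimum cost for 30 units: 516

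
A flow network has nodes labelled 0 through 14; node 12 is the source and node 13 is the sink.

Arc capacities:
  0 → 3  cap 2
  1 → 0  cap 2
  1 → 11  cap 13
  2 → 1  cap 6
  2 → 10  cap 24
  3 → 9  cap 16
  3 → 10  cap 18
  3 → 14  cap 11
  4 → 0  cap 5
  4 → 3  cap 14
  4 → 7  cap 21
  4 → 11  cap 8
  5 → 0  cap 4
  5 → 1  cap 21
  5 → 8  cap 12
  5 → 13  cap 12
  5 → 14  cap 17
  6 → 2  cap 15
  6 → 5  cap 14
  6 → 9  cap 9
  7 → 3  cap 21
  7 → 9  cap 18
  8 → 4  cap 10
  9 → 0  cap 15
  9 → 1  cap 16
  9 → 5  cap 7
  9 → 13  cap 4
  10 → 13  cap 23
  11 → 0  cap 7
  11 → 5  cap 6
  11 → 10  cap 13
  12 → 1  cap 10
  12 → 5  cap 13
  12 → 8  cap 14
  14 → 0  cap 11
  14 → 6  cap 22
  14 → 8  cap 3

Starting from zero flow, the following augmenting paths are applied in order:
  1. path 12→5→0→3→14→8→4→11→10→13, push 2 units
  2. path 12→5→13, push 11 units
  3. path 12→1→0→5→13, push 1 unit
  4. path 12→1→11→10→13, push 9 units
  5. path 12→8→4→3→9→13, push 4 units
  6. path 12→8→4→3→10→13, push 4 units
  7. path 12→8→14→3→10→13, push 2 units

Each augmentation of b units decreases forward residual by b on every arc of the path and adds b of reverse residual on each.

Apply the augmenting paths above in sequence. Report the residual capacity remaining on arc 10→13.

Residual capacity of (10,13): 6

after path 1 (12→5→0→3→14→8→4→11→10→13, push 2): res(10,13)=21
after path 2 (12→5→13, push 11): res(10,13)=21
after path 3 (12→1→0→5→13, push 1): res(10,13)=21
after path 4 (12→1→11→10→13, push 9): res(10,13)=12
after path 5 (12→8→4→3→9→13, push 4): res(10,13)=12
after path 6 (12→8→4→3→10→13, push 4): res(10,13)=8
after path 7 (12→8→14→3→10→13, push 2): res(10,13)=6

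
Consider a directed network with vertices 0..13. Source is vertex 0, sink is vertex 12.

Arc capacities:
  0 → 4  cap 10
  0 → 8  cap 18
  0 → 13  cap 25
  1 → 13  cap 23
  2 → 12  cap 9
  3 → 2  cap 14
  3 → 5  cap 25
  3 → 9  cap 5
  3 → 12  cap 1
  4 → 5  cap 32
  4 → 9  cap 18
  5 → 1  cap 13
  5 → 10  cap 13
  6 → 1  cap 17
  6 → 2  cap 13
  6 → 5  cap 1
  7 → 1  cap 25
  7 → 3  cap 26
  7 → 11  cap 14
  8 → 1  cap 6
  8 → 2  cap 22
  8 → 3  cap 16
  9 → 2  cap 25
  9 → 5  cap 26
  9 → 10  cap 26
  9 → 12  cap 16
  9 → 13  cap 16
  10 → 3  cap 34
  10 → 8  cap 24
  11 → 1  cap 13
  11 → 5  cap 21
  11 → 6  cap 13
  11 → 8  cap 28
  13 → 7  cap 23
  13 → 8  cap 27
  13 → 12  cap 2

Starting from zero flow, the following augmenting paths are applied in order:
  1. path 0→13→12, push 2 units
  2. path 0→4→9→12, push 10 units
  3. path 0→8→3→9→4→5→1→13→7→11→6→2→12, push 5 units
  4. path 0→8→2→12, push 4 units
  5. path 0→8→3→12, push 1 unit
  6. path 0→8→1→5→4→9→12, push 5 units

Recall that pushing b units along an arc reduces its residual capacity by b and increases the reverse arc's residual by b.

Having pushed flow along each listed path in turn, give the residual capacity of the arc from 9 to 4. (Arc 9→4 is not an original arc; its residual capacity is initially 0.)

Residual capacity of (9,4): 10

after path 1 (0→13→12, push 2): res(9,4)=0
after path 2 (0→4→9→12, push 10): res(9,4)=10
after path 3 (0→8→3→9→4→5→1→13→7→11→6→2→12, push 5): res(9,4)=5
after path 4 (0→8→2→12, push 4): res(9,4)=5
after path 5 (0→8→3→12, push 1): res(9,4)=5
after path 6 (0→8→1→5→4→9→12, push 5): res(9,4)=10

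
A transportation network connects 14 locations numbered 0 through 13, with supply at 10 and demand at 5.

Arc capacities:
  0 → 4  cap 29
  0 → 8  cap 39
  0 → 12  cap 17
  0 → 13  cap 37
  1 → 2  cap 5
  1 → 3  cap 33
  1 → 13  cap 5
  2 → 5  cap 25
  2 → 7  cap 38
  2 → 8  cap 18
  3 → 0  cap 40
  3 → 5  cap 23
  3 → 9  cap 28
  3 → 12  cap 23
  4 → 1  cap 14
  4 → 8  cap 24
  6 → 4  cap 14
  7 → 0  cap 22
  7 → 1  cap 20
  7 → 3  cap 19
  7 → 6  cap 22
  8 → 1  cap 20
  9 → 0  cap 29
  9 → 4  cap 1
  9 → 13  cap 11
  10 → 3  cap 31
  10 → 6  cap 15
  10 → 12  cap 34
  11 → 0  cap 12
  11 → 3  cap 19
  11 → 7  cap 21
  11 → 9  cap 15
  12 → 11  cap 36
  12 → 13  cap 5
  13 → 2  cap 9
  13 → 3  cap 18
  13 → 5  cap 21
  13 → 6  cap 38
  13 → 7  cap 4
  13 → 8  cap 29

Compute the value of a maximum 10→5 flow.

Maximum flow value: 58

augment #1: 10→3→5 bottleneck 23, total now 23
augment #2: 10→12→13→5 bottleneck 5, total now 28
augment #3: 10→3→0→13→5 bottleneck 8, total now 36
augment #4: 10→6→4→1→2→5 bottleneck 5, total now 41
augment #5: 10→6→4→1→13→5 bottleneck 5, total now 46
augment #6: 10→12→11→0→13→5 bottleneck 3, total now 49
augment #7: 10→12→11→0→13→2→5 bottleneck 9, total now 58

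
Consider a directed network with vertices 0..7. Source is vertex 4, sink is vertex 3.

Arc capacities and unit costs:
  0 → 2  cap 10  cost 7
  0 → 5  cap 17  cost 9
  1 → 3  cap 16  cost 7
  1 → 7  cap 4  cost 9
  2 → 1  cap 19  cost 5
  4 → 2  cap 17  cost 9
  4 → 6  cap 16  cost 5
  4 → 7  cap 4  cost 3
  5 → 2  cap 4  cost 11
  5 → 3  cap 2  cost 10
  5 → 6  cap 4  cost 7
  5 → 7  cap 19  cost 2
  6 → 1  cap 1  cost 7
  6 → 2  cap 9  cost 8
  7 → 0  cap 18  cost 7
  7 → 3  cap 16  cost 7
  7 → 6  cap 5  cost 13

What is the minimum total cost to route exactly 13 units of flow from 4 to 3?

shortest-cost path #1: 4→7→3 push 4 @ unit cost 10 (adds 40)
shortest-cost path #2: 4→6→1→3 push 1 @ unit cost 19 (adds 19)
shortest-cost path #3: 4→2→1→3 push 8 @ unit cost 21 (adds 168)
total cost = 227

Minimum cost for 13 units: 227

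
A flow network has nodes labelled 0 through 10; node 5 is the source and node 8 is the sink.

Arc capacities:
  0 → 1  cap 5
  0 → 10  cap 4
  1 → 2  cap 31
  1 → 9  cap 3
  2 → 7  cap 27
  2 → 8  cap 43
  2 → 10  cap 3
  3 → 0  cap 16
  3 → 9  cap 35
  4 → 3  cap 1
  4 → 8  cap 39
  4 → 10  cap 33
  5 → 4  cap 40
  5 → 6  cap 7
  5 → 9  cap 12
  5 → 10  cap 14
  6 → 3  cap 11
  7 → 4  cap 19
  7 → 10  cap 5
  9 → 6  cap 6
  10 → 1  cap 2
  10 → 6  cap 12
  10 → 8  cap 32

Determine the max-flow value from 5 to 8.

Maximum flow value: 63

augment #1: 5→4→8 bottleneck 39, total now 39
augment #2: 5→10→8 bottleneck 14, total now 53
augment #3: 5→4→10→8 bottleneck 1, total now 54
augment #4: 5→6→3→0→10→8 bottleneck 4, total now 58
augment #5: 5→6→3→0→1→2→8 bottleneck 3, total now 61
augment #6: 5→9→6→3→0→1→2→8 bottleneck 2, total now 63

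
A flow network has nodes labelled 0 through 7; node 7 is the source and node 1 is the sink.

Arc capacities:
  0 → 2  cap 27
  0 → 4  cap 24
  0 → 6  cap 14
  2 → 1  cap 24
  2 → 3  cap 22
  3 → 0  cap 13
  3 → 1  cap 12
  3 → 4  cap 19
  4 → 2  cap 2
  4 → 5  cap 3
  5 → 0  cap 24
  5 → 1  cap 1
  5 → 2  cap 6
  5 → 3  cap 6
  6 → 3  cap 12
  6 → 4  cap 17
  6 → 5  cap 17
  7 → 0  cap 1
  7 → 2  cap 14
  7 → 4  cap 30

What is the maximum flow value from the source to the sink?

augment #1: 7→2→1 bottleneck 14, total now 14
augment #2: 7→0→2→1 bottleneck 1, total now 15
augment #3: 7→4→2→1 bottleneck 2, total now 17
augment #4: 7→4→5→1 bottleneck 1, total now 18
augment #5: 7→4→5→2→1 bottleneck 2, total now 20

Maximum flow value: 20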